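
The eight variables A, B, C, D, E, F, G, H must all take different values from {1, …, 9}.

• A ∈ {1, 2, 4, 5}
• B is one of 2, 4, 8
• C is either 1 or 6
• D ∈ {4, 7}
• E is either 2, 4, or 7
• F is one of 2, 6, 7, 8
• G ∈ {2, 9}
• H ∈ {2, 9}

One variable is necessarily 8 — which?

B

The 8 variables draw from only 8 values {1, 2, 4, 5, 6, 7, 8, 9}, so each is used; only A can be 5, hence A = 5.
The 7 still-open variables together cover exactly {1, 2, 4, 6, 7, 8, 9} — 7 values for 7 variables — and 1 appears only in C's list, so C = 1.
The 6 still-open variables draw from only 6 values {2, 4, 6, 7, 8, 9}, so each is used; only F can be 6, hence F = 6.
The 5 still-open variables draw from only 5 values {2, 4, 7, 8, 9}, so each is used; only B can be 8, hence B = 8.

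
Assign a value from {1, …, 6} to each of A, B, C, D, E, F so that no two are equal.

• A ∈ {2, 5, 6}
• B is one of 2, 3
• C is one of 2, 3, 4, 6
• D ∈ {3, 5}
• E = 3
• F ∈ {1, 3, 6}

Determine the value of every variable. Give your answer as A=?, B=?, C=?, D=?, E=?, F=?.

A=6, B=2, C=4, D=5, E=3, F=1

E's domain is down to {3}, so E = 3. Eliminate 3 elsewhere: B, C, D, F.
B's domain is down to {2}, so B = 2. So A, C can't be 2.
That leaves D = 5. Eliminate 5 elsewhere: A.
A's domain is down to {6}, so A = 6. So C, F can't be 6.
C's domain is down to {4}, so C = 4.
F must be 1 (only option left).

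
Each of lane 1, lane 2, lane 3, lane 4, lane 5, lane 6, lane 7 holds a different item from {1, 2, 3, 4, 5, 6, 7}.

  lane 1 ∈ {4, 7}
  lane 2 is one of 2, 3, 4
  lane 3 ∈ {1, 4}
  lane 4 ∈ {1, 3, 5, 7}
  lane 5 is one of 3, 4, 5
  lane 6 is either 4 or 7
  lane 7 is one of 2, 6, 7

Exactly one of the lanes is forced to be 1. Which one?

lane 3

The 7 variables draw from only 7 values {1, 2, 3, 4, 5, 6, 7}, so each is used; only lane 7 can be 6, hence lane 7 = 6.
The 6 still-open variables together cover exactly {1, 2, 3, 4, 5, 7} — 6 values for 6 variables — and 2 appears only in lane 2's list, so lane 2 = 2.
lane 1 and lane 6 share exactly the 2 values {4, 7}; by pigeonhole those values go to them, so strike 4, 7 from lane 3, lane 4, lane 5.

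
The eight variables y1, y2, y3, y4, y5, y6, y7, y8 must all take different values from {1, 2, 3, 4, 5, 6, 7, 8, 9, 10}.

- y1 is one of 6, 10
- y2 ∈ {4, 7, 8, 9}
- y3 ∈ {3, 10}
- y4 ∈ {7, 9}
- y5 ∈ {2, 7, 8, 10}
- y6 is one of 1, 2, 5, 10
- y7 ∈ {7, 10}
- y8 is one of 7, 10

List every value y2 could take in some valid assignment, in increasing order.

4, 8

y7 and y8 between them cover only {7, 10} — a naked pair. Remove those values from y1, y2, y3, y4, y5, y6.
y1's domain is down to {6}, so y1 = 6.
y3 has just one choice, so y3 = 3.
That leaves y4 = 9. Strike 9 from y2.
No further eliminations apply; y2 can still be any of 4, 8.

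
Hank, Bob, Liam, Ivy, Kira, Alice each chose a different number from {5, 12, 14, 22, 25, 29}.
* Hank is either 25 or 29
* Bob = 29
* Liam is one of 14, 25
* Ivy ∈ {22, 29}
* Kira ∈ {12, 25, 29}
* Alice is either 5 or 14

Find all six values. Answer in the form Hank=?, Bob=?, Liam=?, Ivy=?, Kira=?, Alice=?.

Hank=25, Bob=29, Liam=14, Ivy=22, Kira=12, Alice=5

Bob has just one choice, so Bob = 29. Eliminate 29 elsewhere: Hank, Ivy, Kira.
Ivy's domain is down to {22}, so Ivy = 22.
Hank's domain is down to {25}, so Hank = 25. So Liam, Kira can't be 25.
Liam has just one choice, so Liam = 14. Eliminate 14 elsewhere: Alice.
That leaves Kira = 12.
That leaves Alice = 5.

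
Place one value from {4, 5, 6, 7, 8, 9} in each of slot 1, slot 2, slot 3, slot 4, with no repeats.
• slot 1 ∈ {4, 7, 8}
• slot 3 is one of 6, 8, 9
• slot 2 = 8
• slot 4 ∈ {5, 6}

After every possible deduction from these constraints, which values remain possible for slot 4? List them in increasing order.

5, 6

slot 2 must be 8 (only option left). So slot 1, slot 3 can't be 8.
No further eliminations apply; slot 4 can still be any of 5, 6.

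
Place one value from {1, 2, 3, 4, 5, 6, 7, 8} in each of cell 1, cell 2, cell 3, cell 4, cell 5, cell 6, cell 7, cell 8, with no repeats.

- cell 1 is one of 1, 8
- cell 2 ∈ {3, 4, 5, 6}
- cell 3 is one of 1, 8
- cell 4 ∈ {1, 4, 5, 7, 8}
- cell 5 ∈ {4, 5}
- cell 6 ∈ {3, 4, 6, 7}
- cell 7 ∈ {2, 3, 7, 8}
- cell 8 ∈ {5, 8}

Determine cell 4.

The 8 variables draw from only 8 values {1, 2, 3, 4, 5, 6, 7, 8}, so each is used; only cell 7 can be 2, hence cell 7 = 2.
cell 1 and cell 3 share exactly the 2 values {1, 8}; by pigeonhole those values go to them, so strike 1, 8 from cell 4, cell 8.
That leaves cell 8 = 5. Strike 5 from cell 2, cell 4, cell 5.
cell 5's domain is down to {4}, so cell 5 = 4. Strike 4 from cell 2, cell 4, cell 6.
So cell 4 = 7.

7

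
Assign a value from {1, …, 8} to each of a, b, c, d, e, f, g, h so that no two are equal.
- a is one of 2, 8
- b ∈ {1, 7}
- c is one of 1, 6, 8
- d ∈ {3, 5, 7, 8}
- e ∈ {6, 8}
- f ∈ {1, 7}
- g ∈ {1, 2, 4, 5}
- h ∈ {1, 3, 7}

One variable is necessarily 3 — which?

The 8 variables together cover exactly {1, 2, 3, 4, 5, 6, 7, 8} — 8 values for 8 variables — and 4 appears only in g's list, so g = 4.
Among the 7 still-open variables, 2 fits only a (and all 7 values in {1, 2, 3, 5, 6, 7, 8} must be used), so a = 2.
The 6 still-open variables together cover exactly {1, 3, 5, 6, 7, 8} — 6 values for 6 variables — and 5 appears only in d's list, so d = 5.
The 5 still-open variables draw from only 5 values {1, 3, 6, 7, 8}, so each is used; only h can be 3, hence h = 3.

h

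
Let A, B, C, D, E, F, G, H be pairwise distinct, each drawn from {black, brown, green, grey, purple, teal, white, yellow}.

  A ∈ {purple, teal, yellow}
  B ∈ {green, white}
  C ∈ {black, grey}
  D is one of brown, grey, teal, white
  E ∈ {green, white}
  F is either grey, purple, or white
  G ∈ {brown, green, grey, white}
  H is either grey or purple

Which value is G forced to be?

brown

Among the 8 variables, black fits only C (and all 8 values in {black, brown, green, grey, purple, teal, white, yellow} must be used), so C = black.
The 7 still-open variables together cover exactly {brown, green, grey, purple, teal, white, yellow} — 7 values for 7 variables — and yellow appears only in A's list, so A = yellow.
The 6 still-open variables together cover exactly {brown, green, grey, purple, teal, white} — 6 values for 6 variables — and teal appears only in D's list, so D = teal.
The 5 still-open variables together cover exactly {brown, green, grey, purple, white} — 5 values for 5 variables — and brown appears only in G's list, so G = brown.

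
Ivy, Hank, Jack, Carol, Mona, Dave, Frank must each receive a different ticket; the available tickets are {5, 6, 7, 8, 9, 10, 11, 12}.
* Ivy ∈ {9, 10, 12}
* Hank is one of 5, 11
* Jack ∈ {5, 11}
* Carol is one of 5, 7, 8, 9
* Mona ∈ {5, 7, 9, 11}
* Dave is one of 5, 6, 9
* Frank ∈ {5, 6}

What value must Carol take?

8

Hank and Jack share exactly the 2 values {5, 11}; by pigeonhole those values go to them, so strike 5, 11 from Carol, Mona, Dave, Frank.
Frank's domain is down to {6}, so Frank = 6. Remove 6 from Dave.
Dave's domain is down to {9}, so Dave = 9. Eliminate 9 elsewhere: Ivy, Carol, Mona.
Mona has just one choice, so Mona = 7. So Carol can't be 7.
So Carol = 8.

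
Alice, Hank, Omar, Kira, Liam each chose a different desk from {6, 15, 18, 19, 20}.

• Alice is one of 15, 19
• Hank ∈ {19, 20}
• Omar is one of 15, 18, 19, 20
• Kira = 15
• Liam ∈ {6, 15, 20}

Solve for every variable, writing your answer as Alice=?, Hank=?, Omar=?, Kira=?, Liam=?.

Kira's domain is down to {15}, so Kira = 15. So Alice, Omar, Liam can't be 15.
Alice must be 19 (only option left). Remove 19 from Hank, Omar.
Hank's domain is down to {20}, so Hank = 20. Eliminate 20 elsewhere: Omar, Liam.
Omar has just one choice, so Omar = 18.
Liam must be 6 (only option left).

Alice=19, Hank=20, Omar=18, Kira=15, Liam=6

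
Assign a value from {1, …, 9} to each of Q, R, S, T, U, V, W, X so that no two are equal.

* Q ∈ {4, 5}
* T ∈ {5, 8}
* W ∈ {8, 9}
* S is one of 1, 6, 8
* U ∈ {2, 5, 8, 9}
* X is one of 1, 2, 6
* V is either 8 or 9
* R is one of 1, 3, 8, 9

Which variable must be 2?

U

Among the 8 variables, 3 fits only R (and all 8 values in {1, 2, 3, 4, 5, 6, 8, 9} must be used), so R = 3.
Among the 7 still-open variables, 4 fits only Q (and all 7 values in {1, 2, 4, 5, 6, 8, 9} must be used), so Q = 4.
V and W share exactly the 2 values {8, 9}; by pigeonhole those values go to them, so strike 8, 9 from S, T, U.
T must be 5 (only option left). Eliminate 5 elsewhere: U.
So 2 goes to U.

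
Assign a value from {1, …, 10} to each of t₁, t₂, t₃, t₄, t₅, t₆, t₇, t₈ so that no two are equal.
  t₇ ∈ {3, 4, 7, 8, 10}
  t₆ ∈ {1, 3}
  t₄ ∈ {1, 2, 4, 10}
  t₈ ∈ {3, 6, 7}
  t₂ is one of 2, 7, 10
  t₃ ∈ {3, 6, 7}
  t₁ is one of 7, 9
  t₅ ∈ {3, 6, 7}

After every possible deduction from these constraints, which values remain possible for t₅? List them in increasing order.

3, 6, 7

The 3 variables t₃, t₅, t₈ are confined to {3, 6, 7}, which locks those values in; drop them from t₁, t₂, t₆, t₇.
t₁ has just one choice, so t₁ = 9.
t₆'s domain is down to {1}, so t₆ = 1. Strike 1 from t₄.
No further eliminations apply; t₅ can still be any of 3, 6, 7.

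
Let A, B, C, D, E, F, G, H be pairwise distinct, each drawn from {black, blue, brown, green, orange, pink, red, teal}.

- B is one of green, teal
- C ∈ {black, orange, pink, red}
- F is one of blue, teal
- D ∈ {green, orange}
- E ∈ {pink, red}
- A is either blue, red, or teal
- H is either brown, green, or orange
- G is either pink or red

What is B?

green

Among the 8 variables, black fits only C (and all 8 values in {black, blue, brown, green, orange, pink, red, teal} must be used), so C = black.
Among the 7 still-open variables, brown fits only H (and all 7 values in {blue, brown, green, orange, pink, red, teal} must be used), so H = brown.
Among the 6 still-open variables, orange fits only D (and all 6 values in {blue, green, orange, pink, red, teal} must be used), so D = orange.
The 5 still-open variables draw from only 5 values {blue, green, pink, red, teal}, so each is used; only B can be green, hence B = green.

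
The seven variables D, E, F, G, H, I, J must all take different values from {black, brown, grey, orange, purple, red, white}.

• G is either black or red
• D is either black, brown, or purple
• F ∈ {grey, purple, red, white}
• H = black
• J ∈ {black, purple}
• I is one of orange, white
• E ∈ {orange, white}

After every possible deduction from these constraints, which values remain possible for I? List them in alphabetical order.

orange, white

H must be black (only option left). Eliminate black elsewhere: D, G, J.
J must be purple (only option left). Strike purple from D, F.
D's domain is down to {brown}, so D = brown.
G's domain is down to {red}, so G = red. So F can't be red.
Among the 3 still-open variables, grey fits only F (and all 3 values in {grey, orange, white} must be used), so F = grey.
No further eliminations apply; I can still be any of orange, white.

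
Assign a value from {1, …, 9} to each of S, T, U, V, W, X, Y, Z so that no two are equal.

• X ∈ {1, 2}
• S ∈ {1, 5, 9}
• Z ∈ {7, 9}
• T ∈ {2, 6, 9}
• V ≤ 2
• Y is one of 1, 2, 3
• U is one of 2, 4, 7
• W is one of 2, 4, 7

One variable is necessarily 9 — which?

Among the 8 variables, 3 fits only Y (and all 8 values in {1, 2, 3, 4, 5, 6, 7, 9} must be used), so Y = 3.
Among the 7 still-open variables, 5 fits only S (and all 7 values in {1, 2, 4, 5, 6, 7, 9} must be used), so S = 5.
The 6 still-open variables together cover exactly {1, 2, 4, 6, 7, 9} — 6 values for 6 variables — and 6 appears only in T's list, so T = 6.
Among the 5 still-open variables, 9 fits only Z (and all 5 values in {1, 2, 4, 7, 9} must be used), so Z = 9.

Z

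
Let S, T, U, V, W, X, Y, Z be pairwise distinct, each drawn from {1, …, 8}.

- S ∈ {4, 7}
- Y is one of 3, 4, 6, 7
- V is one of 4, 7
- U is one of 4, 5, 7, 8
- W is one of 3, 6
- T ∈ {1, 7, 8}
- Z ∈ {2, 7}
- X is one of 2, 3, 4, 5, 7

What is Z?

The 8 variables draw from only 8 values {1, 2, 3, 4, 5, 6, 7, 8}, so each is used; only T can be 1, hence T = 1.
Among the 7 still-open variables, 8 fits only U (and all 7 values in {2, 3, 4, 5, 6, 7, 8} must be used), so U = 8.
The 6 still-open variables draw from only 6 values {2, 3, 4, 5, 6, 7}, so each is used; only X can be 5, hence X = 5.
The 5 still-open variables draw from only 5 values {2, 3, 4, 6, 7}, so each is used; only Z can be 2, hence Z = 2.

2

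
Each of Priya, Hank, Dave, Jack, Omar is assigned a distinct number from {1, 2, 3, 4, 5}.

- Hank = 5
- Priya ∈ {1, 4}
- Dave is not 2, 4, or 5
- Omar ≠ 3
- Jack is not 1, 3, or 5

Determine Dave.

3

Hank's domain is down to {5}, so Hank = 5. Strike 5 from Omar.
The 4 still-open variables draw from only 4 values {1, 2, 3, 4}, so each is used; only Dave can be 3, hence Dave = 3.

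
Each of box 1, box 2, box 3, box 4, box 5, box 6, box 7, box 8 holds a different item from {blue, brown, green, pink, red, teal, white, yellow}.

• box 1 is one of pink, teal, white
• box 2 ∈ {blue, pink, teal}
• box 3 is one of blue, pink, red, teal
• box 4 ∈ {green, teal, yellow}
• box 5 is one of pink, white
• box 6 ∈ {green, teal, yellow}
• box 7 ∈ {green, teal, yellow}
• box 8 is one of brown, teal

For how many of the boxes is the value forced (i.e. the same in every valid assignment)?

The 8 variables together cover exactly {blue, brown, green, pink, red, teal, white, yellow} — 8 values for 8 variables — and brown appears only in box 8's list, so box 8 = brown.
The 7 still-open variables together cover exactly {blue, green, pink, red, teal, white, yellow} — 7 values for 7 variables — and red appears only in box 3's list, so box 3 = red.
Among the 6 still-open variables, blue fits only box 2 (and all 6 values in {blue, green, pink, teal, white, yellow} must be used), so box 2 = blue.
The 3 variables box 4, box 6, box 7 are confined to {green, teal, yellow}, which locks those values in; drop them from box 1.
Determined: box 2=blue, box 3=red, box 8=brown. The other boxes each still have more than one consistent value. That makes 3.

3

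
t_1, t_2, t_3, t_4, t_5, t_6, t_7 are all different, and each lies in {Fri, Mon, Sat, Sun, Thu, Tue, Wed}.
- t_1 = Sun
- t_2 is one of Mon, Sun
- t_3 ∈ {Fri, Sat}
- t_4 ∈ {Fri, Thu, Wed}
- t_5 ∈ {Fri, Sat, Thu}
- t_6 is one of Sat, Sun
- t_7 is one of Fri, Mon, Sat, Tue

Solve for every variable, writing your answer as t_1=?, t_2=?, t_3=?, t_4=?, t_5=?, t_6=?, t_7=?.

t_1's domain is down to {Sun}, so t_1 = Sun. So t_2, t_6 can't be Sun.
t_2's domain is down to {Mon}, so t_2 = Mon. Eliminate Mon elsewhere: t_7.
t_6 has just one choice, so t_6 = Sat. Strike Sat from t_3, t_5, t_7.
t_3 has just one choice, so t_3 = Fri. Remove Fri from t_4, t_5, t_7.
That leaves t_5 = Thu. Remove Thu from t_4.
t_7 has just one choice, so t_7 = Tue.
t_4 has just one choice, so t_4 = Wed.

t_1=Sun, t_2=Mon, t_3=Fri, t_4=Wed, t_5=Thu, t_6=Sat, t_7=Tue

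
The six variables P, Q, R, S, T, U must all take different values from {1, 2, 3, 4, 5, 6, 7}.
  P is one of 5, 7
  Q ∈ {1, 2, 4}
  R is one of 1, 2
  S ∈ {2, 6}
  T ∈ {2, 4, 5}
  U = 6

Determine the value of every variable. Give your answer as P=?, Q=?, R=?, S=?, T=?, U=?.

U must be 6 (only option left). Remove 6 from S.
S's domain is down to {2}, so S = 2. Remove 2 from Q, R, T.
R has just one choice, so R = 1. Strike 1 from Q.
Q must be 4 (only option left). So T can't be 4.
T's domain is down to {5}, so T = 5. Eliminate 5 elsewhere: P.
That leaves P = 7.

P=7, Q=4, R=1, S=2, T=5, U=6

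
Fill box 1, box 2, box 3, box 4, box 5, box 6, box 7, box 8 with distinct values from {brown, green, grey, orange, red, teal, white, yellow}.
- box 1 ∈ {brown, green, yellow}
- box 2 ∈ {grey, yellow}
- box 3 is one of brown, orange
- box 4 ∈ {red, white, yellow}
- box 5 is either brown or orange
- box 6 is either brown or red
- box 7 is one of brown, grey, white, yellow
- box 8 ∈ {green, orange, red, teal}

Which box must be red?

box 6

The 8 variables together cover exactly {brown, green, grey, orange, red, teal, white, yellow} — 8 values for 8 variables — and teal appears only in box 8's list, so box 8 = teal.
The 7 still-open variables draw from only 7 values {brown, green, grey, orange, red, white, yellow}, so each is used; only box 1 can be green, hence box 1 = green.
The 2 variables box 3 and box 5 are confined to {brown, orange}, which locks those values in; drop them from box 6, box 7.
So red goes to box 6.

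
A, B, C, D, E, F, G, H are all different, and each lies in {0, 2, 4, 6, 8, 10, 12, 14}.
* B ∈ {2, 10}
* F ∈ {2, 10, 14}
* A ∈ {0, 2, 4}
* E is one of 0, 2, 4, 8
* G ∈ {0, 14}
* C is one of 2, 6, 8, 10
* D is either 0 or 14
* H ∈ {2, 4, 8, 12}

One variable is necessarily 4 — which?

A

The 8 variables draw from only 8 values {0, 2, 4, 6, 8, 10, 12, 14}, so each is used; only C can be 6, hence C = 6.
The 7 still-open variables draw from only 7 values {0, 2, 4, 8, 10, 12, 14}, so each is used; only H can be 12, hence H = 12.
The 6 still-open variables together cover exactly {0, 2, 4, 8, 10, 14} — 6 values for 6 variables — and 8 appears only in E's list, so E = 8.
Among the 5 still-open variables, 4 fits only A (and all 5 values in {0, 2, 4, 10, 14} must be used), so A = 4.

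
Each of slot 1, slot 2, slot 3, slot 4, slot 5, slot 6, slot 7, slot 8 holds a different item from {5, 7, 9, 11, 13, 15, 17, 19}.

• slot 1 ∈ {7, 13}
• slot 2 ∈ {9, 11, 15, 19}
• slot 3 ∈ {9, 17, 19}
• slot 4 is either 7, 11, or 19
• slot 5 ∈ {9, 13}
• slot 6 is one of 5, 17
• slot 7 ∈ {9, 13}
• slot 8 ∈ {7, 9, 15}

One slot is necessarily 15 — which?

slot 8

Among the 8 variables, 5 fits only slot 6 (and all 8 values in {5, 7, 9, 11, 13, 15, 17, 19} must be used), so slot 6 = 5.
The 7 still-open variables together cover exactly {7, 9, 11, 13, 15, 17, 19} — 7 values for 7 variables — and 17 appears only in slot 3's list, so slot 3 = 17.
slot 5 and slot 7 share exactly the 2 values {9, 13}; by pigeonhole those values go to them, so strike 9, 13 from slot 1, slot 2, slot 8.
slot 1 must be 7 (only option left). Strike 7 from slot 4, slot 8.
So 15 goes to slot 8.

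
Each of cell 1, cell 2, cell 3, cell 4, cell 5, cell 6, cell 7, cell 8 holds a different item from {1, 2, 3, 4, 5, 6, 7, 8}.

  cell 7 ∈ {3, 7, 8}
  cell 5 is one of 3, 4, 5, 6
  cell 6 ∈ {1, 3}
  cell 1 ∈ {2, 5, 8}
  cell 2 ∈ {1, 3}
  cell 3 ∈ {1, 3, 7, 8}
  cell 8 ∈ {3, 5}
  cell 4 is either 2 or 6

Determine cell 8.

5

The 8 variables draw from only 8 values {1, 2, 3, 4, 5, 6, 7, 8}, so each is used; only cell 5 can be 4, hence cell 5 = 4.
The 7 still-open variables draw from only 7 values {1, 2, 3, 5, 6, 7, 8}, so each is used; only cell 4 can be 6, hence cell 4 = 6.
The 6 still-open variables draw from only 6 values {1, 2, 3, 5, 7, 8}, so each is used; only cell 1 can be 2, hence cell 1 = 2.
Among the 5 still-open variables, 5 fits only cell 8 (and all 5 values in {1, 3, 5, 7, 8} must be used), so cell 8 = 5.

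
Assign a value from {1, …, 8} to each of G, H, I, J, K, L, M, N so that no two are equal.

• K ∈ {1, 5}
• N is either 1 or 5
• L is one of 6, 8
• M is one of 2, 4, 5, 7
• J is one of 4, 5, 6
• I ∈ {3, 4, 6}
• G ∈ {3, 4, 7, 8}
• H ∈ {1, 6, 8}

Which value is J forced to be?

4

The 8 variables draw from only 8 values {1, 2, 3, 4, 5, 6, 7, 8}, so each is used; only M can be 2, hence M = 2.
The 7 still-open variables draw from only 7 values {1, 3, 4, 5, 6, 7, 8}, so each is used; only G can be 7, hence G = 7.
The 6 still-open variables together cover exactly {1, 3, 4, 5, 6, 8} — 6 values for 6 variables — and 3 appears only in I's list, so I = 3.
The 5 still-open variables together cover exactly {1, 4, 5, 6, 8} — 5 values for 5 variables — and 4 appears only in J's list, so J = 4.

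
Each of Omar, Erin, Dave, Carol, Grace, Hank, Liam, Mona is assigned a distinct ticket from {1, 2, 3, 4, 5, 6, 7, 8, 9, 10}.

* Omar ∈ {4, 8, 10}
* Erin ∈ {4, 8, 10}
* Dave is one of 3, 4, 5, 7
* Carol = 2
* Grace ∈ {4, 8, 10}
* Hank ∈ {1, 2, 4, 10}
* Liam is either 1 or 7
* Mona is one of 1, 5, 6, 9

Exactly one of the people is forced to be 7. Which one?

Liam

Carol's domain is down to {2}, so Carol = 2. Eliminate 2 elsewhere: Hank.
The 3 variables Omar, Erin, Grace are confined to {4, 8, 10}, which locks those values in; drop them from Dave, Hank.
Hank must be 1 (only option left). Eliminate 1 elsewhere: Liam, Mona.
So 7 goes to Liam.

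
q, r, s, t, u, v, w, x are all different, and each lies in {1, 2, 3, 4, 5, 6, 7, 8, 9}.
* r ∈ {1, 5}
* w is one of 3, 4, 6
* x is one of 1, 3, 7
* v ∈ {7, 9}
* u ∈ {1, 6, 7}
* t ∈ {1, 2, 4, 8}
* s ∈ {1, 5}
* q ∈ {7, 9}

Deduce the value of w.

4

q and v between them cover only {7, 9} — a naked pair. Remove those values from u, x.
r and s share exactly the 2 values {1, 5}; by pigeonhole those values go to them, so strike 1, 5 from t, u, x.
u has just one choice, so u = 6. Strike 6 from w.
x has just one choice, so x = 3. So w can't be 3.
So w = 4.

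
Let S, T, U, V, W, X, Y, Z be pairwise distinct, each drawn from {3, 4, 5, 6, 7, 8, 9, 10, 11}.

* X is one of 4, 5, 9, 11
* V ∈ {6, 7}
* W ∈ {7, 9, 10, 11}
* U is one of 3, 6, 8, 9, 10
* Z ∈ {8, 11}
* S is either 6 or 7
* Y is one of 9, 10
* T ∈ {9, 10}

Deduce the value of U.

S and V between them cover only {6, 7} — a naked pair. Remove those values from U, W.
The 2 variables T and Y are confined to {9, 10}, which locks those values in; drop them from U, W, X.
W must be 11 (only option left). Eliminate 11 elsewhere: X, Z.
Z must be 8 (only option left). Eliminate 8 elsewhere: U.
So U = 3.

3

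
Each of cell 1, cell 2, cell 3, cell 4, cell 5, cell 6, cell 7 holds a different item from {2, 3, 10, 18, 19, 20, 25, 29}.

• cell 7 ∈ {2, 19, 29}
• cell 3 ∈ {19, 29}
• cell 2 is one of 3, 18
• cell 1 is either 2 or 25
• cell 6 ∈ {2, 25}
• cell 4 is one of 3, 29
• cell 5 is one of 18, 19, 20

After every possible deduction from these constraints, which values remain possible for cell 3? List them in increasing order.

19, 29

Among the 7 variables, 20 fits only cell 5 (and all 7 values in {2, 3, 18, 19, 20, 25, 29} must be used), so cell 5 = 20.
Among the 6 still-open variables, 18 fits only cell 2 (and all 6 values in {2, 3, 18, 19, 25, 29} must be used), so cell 2 = 18.
Among the 5 still-open variables, 3 fits only cell 4 (and all 5 values in {2, 3, 19, 25, 29} must be used), so cell 4 = 3.
cell 1 and cell 6 share exactly the 2 values {2, 25}; by pigeonhole those values go to them, so strike 2, 25 from cell 7.
No further eliminations apply; cell 3 can still be any of 19, 29.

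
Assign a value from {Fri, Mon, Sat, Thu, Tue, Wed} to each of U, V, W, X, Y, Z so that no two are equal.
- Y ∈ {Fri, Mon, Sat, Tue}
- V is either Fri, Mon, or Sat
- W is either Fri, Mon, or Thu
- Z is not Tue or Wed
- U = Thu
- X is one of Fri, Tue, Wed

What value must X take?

U's domain is down to {Thu}, so U = Thu. Strike Thu from W, Z.
Among the 5 still-open variables, Wed fits only X (and all 5 values in {Fri, Mon, Sat, Tue, Wed} must be used), so X = Wed.

Wed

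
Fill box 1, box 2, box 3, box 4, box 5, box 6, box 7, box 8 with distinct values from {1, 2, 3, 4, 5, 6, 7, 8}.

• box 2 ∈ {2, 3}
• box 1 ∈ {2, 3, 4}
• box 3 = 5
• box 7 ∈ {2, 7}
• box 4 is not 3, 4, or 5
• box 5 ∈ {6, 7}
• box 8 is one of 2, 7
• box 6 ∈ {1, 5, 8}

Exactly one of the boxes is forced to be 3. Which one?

box 2

box 3 has just one choice, so box 3 = 5. Remove 5 from box 6.
The 7 still-open variables together cover exactly {1, 2, 3, 4, 6, 7, 8} — 7 values for 7 variables — and 4 appears only in box 1's list, so box 1 = 4.
The 6 still-open variables together cover exactly {1, 2, 3, 6, 7, 8} — 6 values for 6 variables — and 3 appears only in box 2's list, so box 2 = 3.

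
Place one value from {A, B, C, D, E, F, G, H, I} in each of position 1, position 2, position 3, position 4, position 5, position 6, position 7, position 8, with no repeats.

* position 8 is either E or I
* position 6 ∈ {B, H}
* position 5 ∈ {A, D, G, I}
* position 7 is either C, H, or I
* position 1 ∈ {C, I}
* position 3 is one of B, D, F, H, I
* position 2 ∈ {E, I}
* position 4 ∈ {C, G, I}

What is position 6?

B

The 2 variables position 2 and position 8 are confined to {E, I}, which locks those values in; drop them from position 1, position 3, position 4, position 5, position 7.
position 1 has just one choice, so position 1 = C. Eliminate C elsewhere: position 4, position 7.
position 4 must be G (only option left). So position 5 can't be G.
position 7's domain is down to {H}, so position 7 = H. So position 3, position 6 can't be H.
So position 6 = B.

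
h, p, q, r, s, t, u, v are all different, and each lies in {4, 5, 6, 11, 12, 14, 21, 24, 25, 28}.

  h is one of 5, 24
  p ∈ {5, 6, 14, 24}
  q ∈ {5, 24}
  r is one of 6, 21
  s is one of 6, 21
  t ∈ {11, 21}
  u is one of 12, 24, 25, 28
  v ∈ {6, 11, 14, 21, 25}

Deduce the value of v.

25

h and q share exactly the 2 values {5, 24}; by pigeonhole those values go to them, so strike 5, 24 from p, u.
r and s between them cover only {6, 21} — a naked pair. Remove those values from p, t, v.
p's domain is down to {14}, so p = 14. Strike 14 from v.
t's domain is down to {11}, so t = 11. Remove 11 from v.
So v = 25.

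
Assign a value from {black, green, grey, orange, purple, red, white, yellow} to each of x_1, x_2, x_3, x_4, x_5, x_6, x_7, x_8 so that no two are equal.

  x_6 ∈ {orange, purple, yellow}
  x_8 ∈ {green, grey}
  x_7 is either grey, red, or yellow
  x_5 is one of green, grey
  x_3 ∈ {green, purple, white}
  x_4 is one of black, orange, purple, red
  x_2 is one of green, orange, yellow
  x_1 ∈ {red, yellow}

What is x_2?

orange

The 8 variables draw from only 8 values {black, green, grey, orange, purple, red, white, yellow}, so each is used; only x_4 can be black, hence x_4 = black.
The 7 still-open variables draw from only 7 values {green, grey, orange, purple, red, white, yellow}, so each is used; only x_3 can be white, hence x_3 = white.
Among the 6 still-open variables, purple fits only x_6 (and all 6 values in {green, grey, orange, purple, red, yellow} must be used), so x_6 = purple.
Among the 5 still-open variables, orange fits only x_2 (and all 5 values in {green, grey, orange, red, yellow} must be used), so x_2 = orange.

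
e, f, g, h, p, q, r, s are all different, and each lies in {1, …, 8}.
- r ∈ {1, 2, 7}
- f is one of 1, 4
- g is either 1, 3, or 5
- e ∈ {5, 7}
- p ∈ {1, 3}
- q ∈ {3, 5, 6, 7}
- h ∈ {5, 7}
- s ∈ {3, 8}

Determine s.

8

The 8 variables draw from only 8 values {1, 2, 3, 4, 5, 6, 7, 8}, so each is used; only r can be 2, hence r = 2.
Among the 7 still-open variables, 4 fits only f (and all 7 values in {1, 3, 4, 5, 6, 7, 8} must be used), so f = 4.
The 6 still-open variables together cover exactly {1, 3, 5, 6, 7, 8} — 6 values for 6 variables — and 6 appears only in q's list, so q = 6.
The 5 still-open variables together cover exactly {1, 3, 5, 7, 8} — 5 values for 5 variables — and 8 appears only in s's list, so s = 8.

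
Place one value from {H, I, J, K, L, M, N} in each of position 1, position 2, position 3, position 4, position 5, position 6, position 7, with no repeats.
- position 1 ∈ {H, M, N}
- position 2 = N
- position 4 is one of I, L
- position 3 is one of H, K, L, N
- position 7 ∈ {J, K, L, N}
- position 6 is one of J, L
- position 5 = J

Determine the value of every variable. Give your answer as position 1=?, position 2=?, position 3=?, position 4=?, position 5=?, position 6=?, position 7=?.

position 1=M, position 2=N, position 3=H, position 4=I, position 5=J, position 6=L, position 7=K

position 2 has just one choice, so position 2 = N. Remove N from position 1, position 3, position 7.
position 5's domain is down to {J}, so position 5 = J. So position 6, position 7 can't be J.
position 6 must be L (only option left). Eliminate L elsewhere: position 3, position 4, position 7.
position 7 must be K (only option left). So position 3 can't be K.
position 3 must be H (only option left). So position 1 can't be H.
position 4 must be I (only option left).
That leaves position 1 = M.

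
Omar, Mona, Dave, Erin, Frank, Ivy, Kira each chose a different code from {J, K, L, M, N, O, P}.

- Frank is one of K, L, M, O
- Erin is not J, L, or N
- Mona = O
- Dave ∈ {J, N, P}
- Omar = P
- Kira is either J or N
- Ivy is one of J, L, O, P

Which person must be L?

Ivy

Omar's domain is down to {P}, so Omar = P. Remove P from Dave, Erin, Ivy.
Mona must be O (only option left). Eliminate O elsewhere: Erin, Frank, Ivy.
Dave and Kira between them cover only {J, N} — a naked pair. Remove those values from Ivy.
So L goes to Ivy.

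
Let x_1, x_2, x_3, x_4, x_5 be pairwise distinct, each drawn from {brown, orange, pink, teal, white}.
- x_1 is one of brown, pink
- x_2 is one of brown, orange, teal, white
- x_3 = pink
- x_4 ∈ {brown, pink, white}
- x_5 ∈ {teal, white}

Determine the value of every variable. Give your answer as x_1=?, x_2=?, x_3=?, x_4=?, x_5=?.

x_1=brown, x_2=orange, x_3=pink, x_4=white, x_5=teal

x_3 has just one choice, so x_3 = pink. Eliminate pink elsewhere: x_1, x_4.
That leaves x_1 = brown. Strike brown from x_2, x_4.
That leaves x_4 = white. So x_2, x_5 can't be white.
x_5's domain is down to {teal}, so x_5 = teal. Eliminate teal elsewhere: x_2.
That leaves x_2 = orange.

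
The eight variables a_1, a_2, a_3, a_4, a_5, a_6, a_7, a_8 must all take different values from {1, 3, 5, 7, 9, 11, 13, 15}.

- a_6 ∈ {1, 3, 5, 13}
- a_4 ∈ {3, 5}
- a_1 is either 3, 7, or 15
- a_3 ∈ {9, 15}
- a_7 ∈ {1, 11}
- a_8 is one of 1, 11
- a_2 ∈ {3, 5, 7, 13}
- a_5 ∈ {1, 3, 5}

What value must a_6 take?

Among the 8 variables, 9 fits only a_3 (and all 8 values in {1, 3, 5, 7, 9, 11, 13, 15} must be used), so a_3 = 9.
The 7 still-open variables together cover exactly {1, 3, 5, 7, 11, 13, 15} — 7 values for 7 variables — and 15 appears only in a_1's list, so a_1 = 15.
The 6 still-open variables together cover exactly {1, 3, 5, 7, 11, 13} — 6 values for 6 variables — and 7 appears only in a_2's list, so a_2 = 7.
The 5 still-open variables draw from only 5 values {1, 3, 5, 11, 13}, so each is used; only a_6 can be 13, hence a_6 = 13.

13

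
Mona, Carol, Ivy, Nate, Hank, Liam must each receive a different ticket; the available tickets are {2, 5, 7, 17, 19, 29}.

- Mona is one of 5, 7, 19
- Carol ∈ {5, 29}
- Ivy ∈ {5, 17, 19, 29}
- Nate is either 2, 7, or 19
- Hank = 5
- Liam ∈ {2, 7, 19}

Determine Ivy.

17

Hank has just one choice, so Hank = 5. Eliminate 5 elsewhere: Mona, Carol, Ivy.
Carol's domain is down to {29}, so Carol = 29. Strike 29 from Ivy.
The 4 still-open variables draw from only 4 values {2, 7, 17, 19}, so each is used; only Ivy can be 17, hence Ivy = 17.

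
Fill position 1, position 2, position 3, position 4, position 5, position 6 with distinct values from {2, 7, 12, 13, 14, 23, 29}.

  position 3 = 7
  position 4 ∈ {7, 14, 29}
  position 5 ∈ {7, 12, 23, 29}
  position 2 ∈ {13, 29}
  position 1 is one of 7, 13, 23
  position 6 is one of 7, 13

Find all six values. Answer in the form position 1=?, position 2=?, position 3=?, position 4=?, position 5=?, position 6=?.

position 1=23, position 2=29, position 3=7, position 4=14, position 5=12, position 6=13

position 3's domain is down to {7}, so position 3 = 7. Eliminate 7 elsewhere: position 1, position 4, position 5, position 6.
position 6's domain is down to {13}, so position 6 = 13. Strike 13 from position 1, position 2.
position 1's domain is down to {23}, so position 1 = 23. Remove 23 from position 5.
That leaves position 2 = 29. Eliminate 29 elsewhere: position 4, position 5.
position 4 must be 14 (only option left).
position 5's domain is down to {12}, so position 5 = 12.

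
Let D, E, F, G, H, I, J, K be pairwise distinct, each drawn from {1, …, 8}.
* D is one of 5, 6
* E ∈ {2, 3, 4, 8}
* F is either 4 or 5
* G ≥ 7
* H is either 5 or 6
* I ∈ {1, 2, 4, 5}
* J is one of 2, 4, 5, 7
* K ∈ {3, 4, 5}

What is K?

Among the 8 variables, 1 fits only I (and all 8 values in {1, 2, 3, 4, 5, 6, 7, 8} must be used), so I = 1.
D and H between them cover only {5, 6} — a naked pair. Remove those values from F, J, K.
F has just one choice, so F = 4. Remove 4 from E, J, K.
So K = 3.

3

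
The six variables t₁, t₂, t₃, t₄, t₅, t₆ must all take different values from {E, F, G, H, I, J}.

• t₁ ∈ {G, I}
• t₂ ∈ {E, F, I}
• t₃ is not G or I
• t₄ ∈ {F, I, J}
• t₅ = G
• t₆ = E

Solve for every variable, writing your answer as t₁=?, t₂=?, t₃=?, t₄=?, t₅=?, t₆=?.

t₁=I, t₂=F, t₃=H, t₄=J, t₅=G, t₆=E

t₅'s domain is down to {G}, so t₅ = G. So t₁ can't be G.
t₆ must be E (only option left). Eliminate E elsewhere: t₂, t₃.
That leaves t₁ = I. Eliminate I elsewhere: t₂, t₄.
t₂'s domain is down to {F}, so t₂ = F. So t₃, t₄ can't be F.
t₄'s domain is down to {J}, so t₄ = J. Eliminate J elsewhere: t₃.
t₃ must be H (only option left).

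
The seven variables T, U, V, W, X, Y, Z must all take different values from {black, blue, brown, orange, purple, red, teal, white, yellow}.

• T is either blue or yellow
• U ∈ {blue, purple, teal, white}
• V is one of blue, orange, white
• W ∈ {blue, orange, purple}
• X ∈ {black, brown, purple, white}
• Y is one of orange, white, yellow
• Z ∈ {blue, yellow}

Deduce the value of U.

teal

T and Z share exactly the 2 values {blue, yellow}; by pigeonhole those values go to them, so strike blue, yellow from U, V, W, Y.
V and Y between them cover only {orange, white} — a naked pair. Remove those values from U, W, X.
W must be purple (only option left). Strike purple from U, X.
So U = teal.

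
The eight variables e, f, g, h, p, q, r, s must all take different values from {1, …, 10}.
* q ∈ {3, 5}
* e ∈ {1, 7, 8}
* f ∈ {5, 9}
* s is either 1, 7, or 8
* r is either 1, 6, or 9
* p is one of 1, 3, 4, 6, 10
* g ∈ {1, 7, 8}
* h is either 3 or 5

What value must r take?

6

h and q share exactly the 2 values {3, 5}; by pigeonhole those values go to them, so strike 3, 5 from f, p.
f has just one choice, so f = 9. So r can't be 9.
e, g, s share exactly the 3 values {1, 7, 8}; by pigeonhole those values go to them, so strike 1, 7, 8 from p, r.
So r = 6.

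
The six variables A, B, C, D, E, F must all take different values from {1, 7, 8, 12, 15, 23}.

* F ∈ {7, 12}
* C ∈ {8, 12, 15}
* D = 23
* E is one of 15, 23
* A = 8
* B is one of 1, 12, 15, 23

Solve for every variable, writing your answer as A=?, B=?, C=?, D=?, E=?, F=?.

A has just one choice, so A = 8. Remove 8 from C.
That leaves D = 23. Remove 23 from B, E.
That leaves E = 15. Eliminate 15 elsewhere: B, C.
That leaves C = 12. So B, F can't be 12.
F must be 7 (only option left).
B's domain is down to {1}, so B = 1.

A=8, B=1, C=12, D=23, E=15, F=7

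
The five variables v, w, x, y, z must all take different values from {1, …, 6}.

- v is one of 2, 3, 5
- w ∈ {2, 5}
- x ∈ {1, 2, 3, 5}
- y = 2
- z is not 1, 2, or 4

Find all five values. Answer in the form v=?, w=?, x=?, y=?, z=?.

y's domain is down to {2}, so y = 2. Strike 2 from v, w, x.
That leaves w = 5. Eliminate 5 elsewhere: v, x, z.
That leaves v = 3. So x, z can't be 3.
That leaves x = 1.
z has just one choice, so z = 6.

v=3, w=5, x=1, y=2, z=6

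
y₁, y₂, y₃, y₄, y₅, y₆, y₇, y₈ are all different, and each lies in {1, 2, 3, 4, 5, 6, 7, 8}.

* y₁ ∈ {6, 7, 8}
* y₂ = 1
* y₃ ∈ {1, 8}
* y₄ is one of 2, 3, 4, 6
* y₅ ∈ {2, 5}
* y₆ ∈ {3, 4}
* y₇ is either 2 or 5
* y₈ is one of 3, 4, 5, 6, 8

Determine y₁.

7

y₂'s domain is down to {1}, so y₂ = 1. Strike 1 from y₃.
y₃ has just one choice, so y₃ = 8. Eliminate 8 elsewhere: y₁, y₈.
The 6 still-open variables together cover exactly {2, 3, 4, 5, 6, 7} — 6 values for 6 variables — and 7 appears only in y₁'s list, so y₁ = 7.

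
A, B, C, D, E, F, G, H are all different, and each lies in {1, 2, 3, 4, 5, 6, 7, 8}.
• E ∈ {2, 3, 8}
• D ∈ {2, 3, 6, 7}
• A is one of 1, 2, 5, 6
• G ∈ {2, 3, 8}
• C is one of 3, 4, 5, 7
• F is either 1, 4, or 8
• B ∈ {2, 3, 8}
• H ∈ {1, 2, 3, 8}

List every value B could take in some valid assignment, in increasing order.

2, 3, 8

The 3 variables B, E, G are confined to {2, 3, 8}, which locks those values in; drop them from A, C, D, F, H.
H has just one choice, so H = 1. So A, F can't be 1.
F's domain is down to {4}, so F = 4. Remove 4 from C.
No further eliminations apply; B can still be any of 2, 3, 8.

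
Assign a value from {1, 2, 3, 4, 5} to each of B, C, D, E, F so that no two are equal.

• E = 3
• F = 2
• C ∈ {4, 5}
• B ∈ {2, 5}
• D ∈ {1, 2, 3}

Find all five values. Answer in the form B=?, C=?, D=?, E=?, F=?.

B=5, C=4, D=1, E=3, F=2

E's domain is down to {3}, so E = 3. Remove 3 from D.
F has just one choice, so F = 2. So B, D can't be 2.
B's domain is down to {5}, so B = 5. So C can't be 5.
C must be 4 (only option left).
D has just one choice, so D = 1.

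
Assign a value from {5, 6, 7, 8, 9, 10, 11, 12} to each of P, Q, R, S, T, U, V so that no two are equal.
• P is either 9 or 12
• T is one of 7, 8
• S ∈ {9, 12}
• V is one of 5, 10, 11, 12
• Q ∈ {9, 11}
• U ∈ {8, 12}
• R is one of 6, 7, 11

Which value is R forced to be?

The 2 variables P and S are confined to {9, 12}, which locks those values in; drop them from Q, U, V.
Q must be 11 (only option left). Eliminate 11 elsewhere: R, V.
U has just one choice, so U = 8. So T can't be 8.
T must be 7 (only option left). Eliminate 7 elsewhere: R.
So R = 6.

6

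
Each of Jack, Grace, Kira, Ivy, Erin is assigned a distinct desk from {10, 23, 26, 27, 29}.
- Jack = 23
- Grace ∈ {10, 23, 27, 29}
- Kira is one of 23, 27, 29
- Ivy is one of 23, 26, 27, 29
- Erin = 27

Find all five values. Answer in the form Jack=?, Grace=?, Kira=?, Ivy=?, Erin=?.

Jack must be 23 (only option left). Strike 23 from Grace, Kira, Ivy.
Erin's domain is down to {27}, so Erin = 27. Strike 27 from Grace, Kira, Ivy.
Kira's domain is down to {29}, so Kira = 29. So Grace, Ivy can't be 29.
Ivy has just one choice, so Ivy = 26.
That leaves Grace = 10.

Jack=23, Grace=10, Kira=29, Ivy=26, Erin=27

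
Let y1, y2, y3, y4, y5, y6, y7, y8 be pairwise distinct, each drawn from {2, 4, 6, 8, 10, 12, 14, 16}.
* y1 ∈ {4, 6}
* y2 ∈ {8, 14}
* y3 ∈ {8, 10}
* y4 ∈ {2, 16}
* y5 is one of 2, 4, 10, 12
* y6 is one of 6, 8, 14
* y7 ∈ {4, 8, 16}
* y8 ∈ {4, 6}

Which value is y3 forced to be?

10

Among the 8 variables, 12 fits only y5 (and all 8 values in {2, 4, 6, 8, 10, 12, 14, 16} must be used), so y5 = 12.
The 7 still-open variables together cover exactly {2, 4, 6, 8, 10, 14, 16} — 7 values for 7 variables — and 2 appears only in y4's list, so y4 = 2.
The 6 still-open variables together cover exactly {4, 6, 8, 10, 14, 16} — 6 values for 6 variables — and 10 appears only in y3's list, so y3 = 10.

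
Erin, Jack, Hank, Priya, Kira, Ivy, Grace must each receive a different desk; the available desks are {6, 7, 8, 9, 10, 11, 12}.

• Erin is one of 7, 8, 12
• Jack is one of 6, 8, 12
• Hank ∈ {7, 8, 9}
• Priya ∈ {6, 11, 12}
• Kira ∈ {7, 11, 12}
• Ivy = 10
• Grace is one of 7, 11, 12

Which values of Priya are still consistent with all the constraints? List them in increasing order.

6, 11, 12

Ivy's domain is down to {10}, so Ivy = 10.
The 6 still-open variables together cover exactly {6, 7, 8, 9, 11, 12} — 6 values for 6 variables — and 9 appears only in Hank's list, so Hank = 9.
No further eliminations apply; Priya can still be any of 6, 11, 12.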